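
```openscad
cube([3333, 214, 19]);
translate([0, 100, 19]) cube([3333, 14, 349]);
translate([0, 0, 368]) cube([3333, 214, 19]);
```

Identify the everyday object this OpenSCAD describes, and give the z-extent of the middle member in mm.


An I-beam. The web height is 349 mm.

Two wide flanges with a thin centred web — an I-beam. Overall 387 mm minus two 19 mm flanges gives a web of 387 − 2·19 = 349 mm.


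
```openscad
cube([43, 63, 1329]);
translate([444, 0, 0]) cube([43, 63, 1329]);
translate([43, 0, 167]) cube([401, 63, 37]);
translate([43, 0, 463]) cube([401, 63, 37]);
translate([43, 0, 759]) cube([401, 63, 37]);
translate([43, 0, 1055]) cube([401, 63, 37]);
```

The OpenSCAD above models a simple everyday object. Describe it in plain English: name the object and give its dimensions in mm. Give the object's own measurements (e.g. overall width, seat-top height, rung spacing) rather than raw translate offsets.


A straight ladder. Two 43×63 mm vertical rails, 1329 mm tall, stand 487 mm apart (outside-to-outside) with their front faces coplanar on the −y side. 4 rungs, each 63 mm deep and 37 mm tall, span between the inner faces of the rails, front faces flush with the rails. The lowest rung's underside is at z = 167 mm and rungs are spaced 296 mm apart (underside to underside).


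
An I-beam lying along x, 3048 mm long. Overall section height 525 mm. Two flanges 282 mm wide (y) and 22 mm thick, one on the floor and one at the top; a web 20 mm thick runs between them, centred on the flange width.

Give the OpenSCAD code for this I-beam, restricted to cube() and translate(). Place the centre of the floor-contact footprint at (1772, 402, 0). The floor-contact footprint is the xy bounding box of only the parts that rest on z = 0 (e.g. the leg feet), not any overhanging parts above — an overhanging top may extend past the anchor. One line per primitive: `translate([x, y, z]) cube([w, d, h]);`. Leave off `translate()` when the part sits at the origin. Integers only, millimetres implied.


translate([248, 261, 0]) cube([3048, 282, 22]);
translate([248, 392, 22]) cube([3048, 20, 481]);
translate([248, 261, 503]) cube([3048, 282, 22]);


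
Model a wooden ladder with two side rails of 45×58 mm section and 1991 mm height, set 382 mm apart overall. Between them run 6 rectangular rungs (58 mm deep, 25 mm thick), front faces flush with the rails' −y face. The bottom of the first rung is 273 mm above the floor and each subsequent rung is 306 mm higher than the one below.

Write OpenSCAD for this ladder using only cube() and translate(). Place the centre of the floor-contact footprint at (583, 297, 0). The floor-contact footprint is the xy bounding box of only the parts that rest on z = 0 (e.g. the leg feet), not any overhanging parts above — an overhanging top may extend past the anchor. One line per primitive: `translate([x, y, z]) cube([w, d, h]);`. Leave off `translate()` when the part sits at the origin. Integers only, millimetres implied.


// rung span = 382 - 2*45 = 292
// rung[k] z = 273 + k*306
translate([392, 268, 0]) cube([45, 58, 1991]);
translate([729, 268, 0]) cube([45, 58, 1991]);
translate([437, 268, 273]) cube([292, 58, 25]);
translate([437, 268, 579]) cube([292, 58, 25]);
translate([437, 268, 885]) cube([292, 58, 25]);
translate([437, 268, 1191]) cube([292, 58, 25]);
translate([437, 268, 1497]) cube([292, 58, 25]);
translate([437, 268, 1803]) cube([292, 58, 25]);


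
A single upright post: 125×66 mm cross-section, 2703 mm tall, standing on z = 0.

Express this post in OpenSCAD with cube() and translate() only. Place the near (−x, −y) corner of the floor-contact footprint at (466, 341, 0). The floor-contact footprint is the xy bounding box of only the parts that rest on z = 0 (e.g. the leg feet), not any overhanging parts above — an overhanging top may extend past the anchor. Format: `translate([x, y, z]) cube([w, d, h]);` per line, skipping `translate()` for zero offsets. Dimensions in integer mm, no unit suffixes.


translate([466, 341, 0]) cube([125, 66, 2703]);


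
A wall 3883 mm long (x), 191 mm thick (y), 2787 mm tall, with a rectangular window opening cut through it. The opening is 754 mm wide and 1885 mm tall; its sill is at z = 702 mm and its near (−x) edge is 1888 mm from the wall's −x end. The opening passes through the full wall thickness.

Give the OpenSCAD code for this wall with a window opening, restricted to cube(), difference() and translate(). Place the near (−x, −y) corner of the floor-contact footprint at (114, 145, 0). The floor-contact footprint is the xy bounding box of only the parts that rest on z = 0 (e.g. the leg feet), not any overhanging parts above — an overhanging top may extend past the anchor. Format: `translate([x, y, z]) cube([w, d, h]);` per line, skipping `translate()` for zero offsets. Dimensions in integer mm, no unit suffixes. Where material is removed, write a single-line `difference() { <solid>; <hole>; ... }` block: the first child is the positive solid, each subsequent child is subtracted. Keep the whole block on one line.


difference() { translate([114, 145, 0]) cube([3883, 191, 2787]); translate([2002, 145, 702]) cube([754, 191, 1885]); }


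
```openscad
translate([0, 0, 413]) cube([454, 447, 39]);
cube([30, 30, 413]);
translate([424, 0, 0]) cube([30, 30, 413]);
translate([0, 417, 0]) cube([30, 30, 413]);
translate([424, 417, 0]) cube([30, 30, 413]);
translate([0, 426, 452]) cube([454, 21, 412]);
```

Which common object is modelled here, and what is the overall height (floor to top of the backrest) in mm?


A chair. The overall height is 864 mm.

A slab on four corner posts with a tall panel at the back — a chair. The seat slab sits at z = 413 with thickness 39, and the 412 mm backrest starts at the seat top, so the overall height is 413 + 39 + 412 = 864 mm.


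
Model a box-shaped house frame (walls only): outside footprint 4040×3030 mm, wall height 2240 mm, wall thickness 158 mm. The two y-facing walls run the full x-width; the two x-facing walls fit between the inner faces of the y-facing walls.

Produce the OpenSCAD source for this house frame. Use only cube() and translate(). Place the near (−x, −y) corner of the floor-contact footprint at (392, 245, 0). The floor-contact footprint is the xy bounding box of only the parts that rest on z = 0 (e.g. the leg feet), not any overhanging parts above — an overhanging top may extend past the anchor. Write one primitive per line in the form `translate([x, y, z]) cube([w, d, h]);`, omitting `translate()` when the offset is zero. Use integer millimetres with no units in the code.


translate([392, 245, 0]) cube([4040, 158, 2240]);
translate([392, 3117, 0]) cube([4040, 158, 2240]);
translate([392, 403, 0]) cube([158, 2714, 2240]);
translate([4274, 403, 0]) cube([158, 2714, 2240]);


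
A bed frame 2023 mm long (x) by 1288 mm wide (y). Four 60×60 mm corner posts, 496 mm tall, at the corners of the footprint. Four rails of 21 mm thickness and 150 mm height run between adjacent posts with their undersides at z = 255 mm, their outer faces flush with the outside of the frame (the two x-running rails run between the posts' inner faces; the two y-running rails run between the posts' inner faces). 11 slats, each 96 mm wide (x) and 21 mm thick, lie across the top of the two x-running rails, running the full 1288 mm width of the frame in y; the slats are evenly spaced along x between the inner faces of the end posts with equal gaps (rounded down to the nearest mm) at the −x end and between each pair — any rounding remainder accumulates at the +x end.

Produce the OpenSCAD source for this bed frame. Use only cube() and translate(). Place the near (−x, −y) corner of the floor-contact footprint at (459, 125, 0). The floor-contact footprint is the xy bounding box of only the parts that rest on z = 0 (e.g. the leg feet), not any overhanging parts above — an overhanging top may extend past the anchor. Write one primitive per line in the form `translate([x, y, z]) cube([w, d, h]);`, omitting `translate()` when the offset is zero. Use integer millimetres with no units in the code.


translate([459, 125, 0]) cube([60, 60, 496]);
translate([459, 1353, 0]) cube([60, 60, 496]);
translate([2422, 125, 0]) cube([60, 60, 496]);
translate([2422, 1353, 0]) cube([60, 60, 496]);
translate([519, 125, 255]) cube([1903, 21, 150]);
translate([519, 1392, 255]) cube([1903, 21, 150]);
translate([459, 185, 255]) cube([21, 1168, 150]);
translate([2461, 185, 255]) cube([21, 1168, 150]);
translate([589, 125, 405]) cube([96, 1288, 21]);
translate([755, 125, 405]) cube([96, 1288, 21]);
translate([921, 125, 405]) cube([96, 1288, 21]);
translate([1087, 125, 405]) cube([96, 1288, 21]);
translate([1253, 125, 405]) cube([96, 1288, 21]);
translate([1419, 125, 405]) cube([96, 1288, 21]);
translate([1585, 125, 405]) cube([96, 1288, 21]);
translate([1751, 125, 405]) cube([96, 1288, 21]);
translate([1917, 125, 405]) cube([96, 1288, 21]);
translate([2083, 125, 405]) cube([96, 1288, 21]);
translate([2249, 125, 405]) cube([96, 1288, 21]);


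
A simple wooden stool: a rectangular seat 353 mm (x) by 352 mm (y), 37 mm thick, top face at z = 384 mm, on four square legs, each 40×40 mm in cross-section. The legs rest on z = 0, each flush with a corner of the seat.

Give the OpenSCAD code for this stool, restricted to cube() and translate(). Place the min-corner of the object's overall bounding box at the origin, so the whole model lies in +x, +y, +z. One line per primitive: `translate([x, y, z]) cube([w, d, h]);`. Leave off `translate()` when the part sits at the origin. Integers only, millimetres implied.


// leg_h = 384 - 37 = 347
translate([0, 0, 347]) cube([353, 352, 37]);
cube([40, 40, 347]);
translate([313, 0, 0]) cube([40, 40, 347]);
translate([0, 312, 0]) cube([40, 40, 347]);
translate([313, 312, 0]) cube([40, 40, 347]);


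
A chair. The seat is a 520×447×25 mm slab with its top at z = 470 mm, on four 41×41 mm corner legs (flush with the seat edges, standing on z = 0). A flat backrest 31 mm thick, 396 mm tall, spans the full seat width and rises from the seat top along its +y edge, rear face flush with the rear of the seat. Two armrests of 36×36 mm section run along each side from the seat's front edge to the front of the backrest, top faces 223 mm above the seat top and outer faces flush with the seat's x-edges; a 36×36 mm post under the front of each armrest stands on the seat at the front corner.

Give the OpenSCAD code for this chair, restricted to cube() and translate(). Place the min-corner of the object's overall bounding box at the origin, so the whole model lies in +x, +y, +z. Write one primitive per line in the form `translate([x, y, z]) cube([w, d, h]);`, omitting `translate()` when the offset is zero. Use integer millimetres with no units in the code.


// leg_h = 470 - 25 = 445
// arm post h = 223 - 36 = 187
translate([0, 0, 445]) cube([520, 447, 25]);
cube([41, 41, 445]);
translate([479, 0, 0]) cube([41, 41, 445]);
translate([0, 406, 0]) cube([41, 41, 445]);
translate([479, 406, 0]) cube([41, 41, 445]);
translate([0, 416, 470]) cube([520, 31, 396]);
translate([0, 0, 657]) cube([36, 416, 36]);
translate([484, 0, 657]) cube([36, 416, 36]);
translate([0, 0, 470]) cube([36, 36, 187]);
translate([484, 0, 470]) cube([36, 36, 187]);


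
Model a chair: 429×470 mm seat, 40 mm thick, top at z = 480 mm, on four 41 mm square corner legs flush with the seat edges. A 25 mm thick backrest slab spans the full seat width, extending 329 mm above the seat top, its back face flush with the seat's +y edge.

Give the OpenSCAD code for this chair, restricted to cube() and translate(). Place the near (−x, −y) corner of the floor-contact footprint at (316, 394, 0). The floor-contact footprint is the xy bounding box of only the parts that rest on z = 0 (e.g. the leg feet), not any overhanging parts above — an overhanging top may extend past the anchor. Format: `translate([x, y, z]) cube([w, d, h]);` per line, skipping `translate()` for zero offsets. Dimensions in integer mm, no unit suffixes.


translate([316, 394, 440]) cube([429, 470, 40]);
translate([316, 394, 0]) cube([41, 41, 440]);
translate([704, 394, 0]) cube([41, 41, 440]);
translate([316, 823, 0]) cube([41, 41, 440]);
translate([704, 823, 0]) cube([41, 41, 440]);
translate([316, 839, 480]) cube([429, 25, 329]);


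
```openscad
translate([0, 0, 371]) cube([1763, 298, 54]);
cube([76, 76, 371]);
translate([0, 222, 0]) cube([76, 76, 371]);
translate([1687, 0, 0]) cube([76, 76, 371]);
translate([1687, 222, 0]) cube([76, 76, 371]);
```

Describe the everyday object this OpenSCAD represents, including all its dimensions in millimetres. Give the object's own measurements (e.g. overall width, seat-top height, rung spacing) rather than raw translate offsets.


A bench: a 1763×298 mm seat slab, 54 mm thick, top at z = 425 mm, on four 76×76 mm square legs flush with the seat corners and standing on z = 0.


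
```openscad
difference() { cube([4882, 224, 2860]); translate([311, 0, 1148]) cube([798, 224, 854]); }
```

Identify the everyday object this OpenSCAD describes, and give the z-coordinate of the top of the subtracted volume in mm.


A wall with a window opening. The window head height is 2002 mm.

A wall with a rectangular opening subtracted — a window. Sill at z = 1148, opening 854 mm tall, so the head is at 1148 + 854 = 2002 mm.


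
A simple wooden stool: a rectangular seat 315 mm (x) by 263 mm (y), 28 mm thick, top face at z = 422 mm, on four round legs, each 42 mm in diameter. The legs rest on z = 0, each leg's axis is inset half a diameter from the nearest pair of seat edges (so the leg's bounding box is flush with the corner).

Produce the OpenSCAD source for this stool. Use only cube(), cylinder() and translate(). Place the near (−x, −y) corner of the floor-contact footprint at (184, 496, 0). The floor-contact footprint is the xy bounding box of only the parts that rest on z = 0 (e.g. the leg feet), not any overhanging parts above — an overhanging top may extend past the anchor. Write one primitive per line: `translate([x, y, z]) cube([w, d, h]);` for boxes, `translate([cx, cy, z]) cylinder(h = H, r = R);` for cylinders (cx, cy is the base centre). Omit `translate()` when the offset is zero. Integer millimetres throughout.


translate([184, 496, 394]) cube([315, 263, 28]);
translate([205, 517, 0]) cylinder(h = 394, r = 21);
translate([478, 517, 0]) cylinder(h = 394, r = 21);
translate([205, 738, 0]) cylinder(h = 394, r = 21);
translate([478, 738, 0]) cylinder(h = 394, r = 21);


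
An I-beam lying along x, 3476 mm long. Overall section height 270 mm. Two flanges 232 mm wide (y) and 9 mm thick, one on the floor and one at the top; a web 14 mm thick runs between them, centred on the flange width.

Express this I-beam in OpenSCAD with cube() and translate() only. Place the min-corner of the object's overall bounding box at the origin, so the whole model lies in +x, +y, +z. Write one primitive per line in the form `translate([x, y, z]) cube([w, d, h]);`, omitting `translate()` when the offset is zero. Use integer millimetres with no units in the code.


cube([3476, 232, 9]);
translate([0, 109, 9]) cube([3476, 14, 252]);
translate([0, 0, 261]) cube([3476, 232, 9]);


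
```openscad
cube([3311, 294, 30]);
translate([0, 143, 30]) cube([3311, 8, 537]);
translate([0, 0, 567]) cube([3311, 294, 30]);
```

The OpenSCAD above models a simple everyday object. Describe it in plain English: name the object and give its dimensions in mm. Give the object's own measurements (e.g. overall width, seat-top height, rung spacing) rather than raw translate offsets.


An I-beam lying along x, 3311 mm long. Overall section height 597 mm. Two flanges 294 mm wide (y) and 30 mm thick, one on the floor and one at the top; a web 8 mm thick runs between them, centred on the flange width.


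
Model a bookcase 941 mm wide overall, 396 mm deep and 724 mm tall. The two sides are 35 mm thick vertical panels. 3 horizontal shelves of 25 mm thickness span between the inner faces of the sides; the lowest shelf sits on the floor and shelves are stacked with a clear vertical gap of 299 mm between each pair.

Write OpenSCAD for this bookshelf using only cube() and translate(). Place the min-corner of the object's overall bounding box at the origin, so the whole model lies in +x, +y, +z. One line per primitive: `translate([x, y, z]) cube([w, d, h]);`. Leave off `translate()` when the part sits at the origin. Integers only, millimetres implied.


cube([35, 396, 724]);
translate([906, 0, 0]) cube([35, 396, 724]);
translate([35, 0, 0]) cube([871, 396, 25]);
translate([35, 0, 324]) cube([871, 396, 25]);
translate([35, 0, 648]) cube([871, 396, 25]);


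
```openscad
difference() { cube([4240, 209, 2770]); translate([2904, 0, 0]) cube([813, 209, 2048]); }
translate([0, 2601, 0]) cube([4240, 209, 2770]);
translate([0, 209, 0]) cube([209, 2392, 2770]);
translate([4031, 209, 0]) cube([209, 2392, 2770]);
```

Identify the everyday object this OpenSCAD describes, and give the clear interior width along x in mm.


A single room. The interior width is 3822 mm.

Four walls enclosing a rectangle with a door in the front wall — a room. Outside width 4240 minus two 209 mm walls gives 3822 mm.


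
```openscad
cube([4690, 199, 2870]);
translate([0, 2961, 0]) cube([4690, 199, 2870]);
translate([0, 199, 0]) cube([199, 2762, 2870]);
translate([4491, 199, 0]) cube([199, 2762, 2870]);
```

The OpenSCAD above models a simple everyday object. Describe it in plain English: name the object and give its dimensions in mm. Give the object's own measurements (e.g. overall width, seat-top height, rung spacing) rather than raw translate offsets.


The wall frame of a small rectangular building: four walls, each 2870 mm tall and 199 mm thick, enclosing a footprint 4690 mm (x) by 3160 mm (y) outside-to-outside, with no floor or roof. The front and back walls (the −y and +y sides) span the full width; the two side walls fit between them.


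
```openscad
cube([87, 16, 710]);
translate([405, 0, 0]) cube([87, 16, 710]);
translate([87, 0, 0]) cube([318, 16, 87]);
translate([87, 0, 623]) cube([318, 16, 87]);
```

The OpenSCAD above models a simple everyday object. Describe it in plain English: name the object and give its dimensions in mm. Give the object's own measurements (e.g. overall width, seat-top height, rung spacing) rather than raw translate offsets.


A rectangular picture frame lying in the x–z plane (depth along y). The opening is 318 mm wide (x) by 536 mm tall (z), surrounded by a border 87 mm wide on all four sides. The frame is 16 mm deep and is made of two full-height vertical stiles with two horizontal rails fitted between them.


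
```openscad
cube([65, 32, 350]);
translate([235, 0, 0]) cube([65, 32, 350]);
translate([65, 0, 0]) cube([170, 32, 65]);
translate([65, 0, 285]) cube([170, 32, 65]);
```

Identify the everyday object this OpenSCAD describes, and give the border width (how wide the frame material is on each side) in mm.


A picture frame. The border width is 65 mm.

Four thin pieces enclosing a rectangular opening — a picture frame. The two full-height stiles are 350 mm tall; the top rail sits at z = 285 and is 65 mm tall, so the border above the opening is 350 − 285 = 65 mm, matching the stile x-width.


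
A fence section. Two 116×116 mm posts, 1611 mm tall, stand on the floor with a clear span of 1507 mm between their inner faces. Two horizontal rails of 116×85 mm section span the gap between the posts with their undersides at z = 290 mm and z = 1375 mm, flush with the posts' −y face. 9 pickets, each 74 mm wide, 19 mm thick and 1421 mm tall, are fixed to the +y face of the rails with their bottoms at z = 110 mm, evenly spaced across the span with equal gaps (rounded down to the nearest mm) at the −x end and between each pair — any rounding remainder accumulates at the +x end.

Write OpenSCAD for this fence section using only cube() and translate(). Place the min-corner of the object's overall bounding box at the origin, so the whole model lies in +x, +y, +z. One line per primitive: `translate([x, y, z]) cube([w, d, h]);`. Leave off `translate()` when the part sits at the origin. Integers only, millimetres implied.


cube([116, 116, 1611]);
translate([1623, 0, 0]) cube([116, 116, 1611]);
translate([116, 0, 290]) cube([1507, 116, 85]);
translate([116, 0, 1375]) cube([1507, 116, 85]);
translate([200, 116, 110]) cube([74, 19, 1421]);
translate([358, 116, 110]) cube([74, 19, 1421]);
translate([516, 116, 110]) cube([74, 19, 1421]);
translate([674, 116, 110]) cube([74, 19, 1421]);
translate([832, 116, 110]) cube([74, 19, 1421]);
translate([990, 116, 110]) cube([74, 19, 1421]);
translate([1148, 116, 110]) cube([74, 19, 1421]);
translate([1306, 116, 110]) cube([74, 19, 1421]);
translate([1464, 116, 110]) cube([74, 19, 1421]);


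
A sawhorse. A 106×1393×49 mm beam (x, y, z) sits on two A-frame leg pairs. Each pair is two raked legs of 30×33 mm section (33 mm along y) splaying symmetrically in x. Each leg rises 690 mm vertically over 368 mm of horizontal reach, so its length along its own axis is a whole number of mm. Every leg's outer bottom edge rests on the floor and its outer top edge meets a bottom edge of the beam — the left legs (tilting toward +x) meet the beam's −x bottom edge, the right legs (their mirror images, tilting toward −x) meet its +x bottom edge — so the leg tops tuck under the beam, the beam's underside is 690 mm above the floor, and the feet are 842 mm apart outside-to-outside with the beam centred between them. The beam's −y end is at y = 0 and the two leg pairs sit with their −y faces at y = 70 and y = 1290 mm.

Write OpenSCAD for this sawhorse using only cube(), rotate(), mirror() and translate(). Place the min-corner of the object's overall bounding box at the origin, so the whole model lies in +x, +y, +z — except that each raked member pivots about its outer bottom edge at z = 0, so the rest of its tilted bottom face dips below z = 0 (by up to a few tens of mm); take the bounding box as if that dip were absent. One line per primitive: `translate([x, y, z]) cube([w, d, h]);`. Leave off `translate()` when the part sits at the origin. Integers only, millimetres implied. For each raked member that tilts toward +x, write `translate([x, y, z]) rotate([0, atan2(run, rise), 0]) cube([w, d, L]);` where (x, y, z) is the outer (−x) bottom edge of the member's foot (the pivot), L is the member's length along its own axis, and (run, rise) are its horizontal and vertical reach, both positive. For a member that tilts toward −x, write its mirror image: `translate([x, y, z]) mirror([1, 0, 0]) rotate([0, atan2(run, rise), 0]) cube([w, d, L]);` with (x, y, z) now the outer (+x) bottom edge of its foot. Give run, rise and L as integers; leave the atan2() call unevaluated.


// leg length = √(368² + 690²) = 782
// right-leg outer foot x = 2·368 + 106 = 842
// beam min-corner = (368, 0, 690)
translate([368, 0, 690]) cube([106, 1393, 49]);
translate([0, 70, 0]) rotate([0, atan2(368, 690), 0]) cube([30, 33, 782]);
translate([842, 70, 0]) mirror([1, 0, 0]) rotate([0, atan2(368, 690), 0]) cube([30, 33, 782]);
translate([0, 1290, 0]) rotate([0, atan2(368, 690), 0]) cube([30, 33, 782]);
translate([842, 1290, 0]) mirror([1, 0, 0]) rotate([0, atan2(368, 690), 0]) cube([30, 33, 782]);


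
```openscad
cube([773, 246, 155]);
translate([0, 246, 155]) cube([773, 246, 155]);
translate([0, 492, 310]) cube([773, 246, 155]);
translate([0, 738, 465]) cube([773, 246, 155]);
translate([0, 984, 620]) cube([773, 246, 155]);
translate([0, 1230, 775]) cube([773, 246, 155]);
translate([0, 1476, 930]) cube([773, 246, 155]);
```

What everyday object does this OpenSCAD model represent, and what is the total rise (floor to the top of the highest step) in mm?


A staircase. The total rise is 1085 mm.

7 identical blocks, each offset up and back from the previous — a staircase. Each step is 155 mm tall and there are 7 of them, so the total rise is 7 × 155 = 1085 mm.


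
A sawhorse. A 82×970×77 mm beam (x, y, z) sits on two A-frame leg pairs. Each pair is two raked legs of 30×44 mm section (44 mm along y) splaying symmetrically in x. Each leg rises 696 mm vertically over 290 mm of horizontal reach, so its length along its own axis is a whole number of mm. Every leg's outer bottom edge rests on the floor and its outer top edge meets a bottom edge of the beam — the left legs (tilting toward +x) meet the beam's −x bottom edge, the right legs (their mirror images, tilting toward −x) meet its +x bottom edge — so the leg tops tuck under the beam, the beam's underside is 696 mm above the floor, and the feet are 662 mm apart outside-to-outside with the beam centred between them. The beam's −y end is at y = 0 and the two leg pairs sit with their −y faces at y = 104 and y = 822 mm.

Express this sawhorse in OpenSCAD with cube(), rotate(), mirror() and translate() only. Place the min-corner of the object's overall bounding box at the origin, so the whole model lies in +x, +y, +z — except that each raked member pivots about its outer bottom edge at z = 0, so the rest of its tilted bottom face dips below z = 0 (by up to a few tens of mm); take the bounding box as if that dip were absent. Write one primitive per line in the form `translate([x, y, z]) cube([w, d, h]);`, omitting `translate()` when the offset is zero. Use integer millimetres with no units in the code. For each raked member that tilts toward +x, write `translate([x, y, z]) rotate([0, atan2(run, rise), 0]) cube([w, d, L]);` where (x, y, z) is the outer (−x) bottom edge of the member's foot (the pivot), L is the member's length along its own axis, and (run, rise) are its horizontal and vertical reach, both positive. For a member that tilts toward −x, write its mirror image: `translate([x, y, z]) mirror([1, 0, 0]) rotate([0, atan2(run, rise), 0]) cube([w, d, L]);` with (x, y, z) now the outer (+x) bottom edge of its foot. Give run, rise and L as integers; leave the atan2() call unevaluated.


translate([290, 0, 696]) cube([82, 970, 77]);
translate([0, 104, 0]) rotate([0, atan2(290, 696), 0]) cube([30, 44, 754]);
translate([662, 104, 0]) mirror([1, 0, 0]) rotate([0, atan2(290, 696), 0]) cube([30, 44, 754]);
translate([0, 822, 0]) rotate([0, atan2(290, 696), 0]) cube([30, 44, 754]);
translate([662, 822, 0]) mirror([1, 0, 0]) rotate([0, atan2(290, 696), 0]) cube([30, 44, 754]);


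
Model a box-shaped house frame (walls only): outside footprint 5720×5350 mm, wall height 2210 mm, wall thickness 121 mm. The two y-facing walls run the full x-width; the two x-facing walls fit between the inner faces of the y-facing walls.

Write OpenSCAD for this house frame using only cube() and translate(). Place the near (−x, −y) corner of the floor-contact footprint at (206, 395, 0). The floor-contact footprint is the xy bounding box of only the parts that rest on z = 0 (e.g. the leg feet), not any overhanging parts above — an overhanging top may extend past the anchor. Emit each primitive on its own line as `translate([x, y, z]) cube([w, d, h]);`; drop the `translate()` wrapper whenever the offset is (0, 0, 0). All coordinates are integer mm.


translate([206, 395, 0]) cube([5720, 121, 2210]);
translate([206, 5624, 0]) cube([5720, 121, 2210]);
translate([206, 516, 0]) cube([121, 5108, 2210]);
translate([5805, 516, 0]) cube([121, 5108, 2210]);


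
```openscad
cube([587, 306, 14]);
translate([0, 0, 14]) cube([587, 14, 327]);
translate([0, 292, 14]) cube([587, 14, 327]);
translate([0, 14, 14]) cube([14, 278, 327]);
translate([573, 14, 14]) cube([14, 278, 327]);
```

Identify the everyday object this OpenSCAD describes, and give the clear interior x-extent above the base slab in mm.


An open box. The internal width is 559 mm.

A 587×306 base slab with four walls standing on it — an open box. The base is 587 mm wide and the walls are 14 mm thick, so the internal width is 587 − 2 × 14 = 559 mm.


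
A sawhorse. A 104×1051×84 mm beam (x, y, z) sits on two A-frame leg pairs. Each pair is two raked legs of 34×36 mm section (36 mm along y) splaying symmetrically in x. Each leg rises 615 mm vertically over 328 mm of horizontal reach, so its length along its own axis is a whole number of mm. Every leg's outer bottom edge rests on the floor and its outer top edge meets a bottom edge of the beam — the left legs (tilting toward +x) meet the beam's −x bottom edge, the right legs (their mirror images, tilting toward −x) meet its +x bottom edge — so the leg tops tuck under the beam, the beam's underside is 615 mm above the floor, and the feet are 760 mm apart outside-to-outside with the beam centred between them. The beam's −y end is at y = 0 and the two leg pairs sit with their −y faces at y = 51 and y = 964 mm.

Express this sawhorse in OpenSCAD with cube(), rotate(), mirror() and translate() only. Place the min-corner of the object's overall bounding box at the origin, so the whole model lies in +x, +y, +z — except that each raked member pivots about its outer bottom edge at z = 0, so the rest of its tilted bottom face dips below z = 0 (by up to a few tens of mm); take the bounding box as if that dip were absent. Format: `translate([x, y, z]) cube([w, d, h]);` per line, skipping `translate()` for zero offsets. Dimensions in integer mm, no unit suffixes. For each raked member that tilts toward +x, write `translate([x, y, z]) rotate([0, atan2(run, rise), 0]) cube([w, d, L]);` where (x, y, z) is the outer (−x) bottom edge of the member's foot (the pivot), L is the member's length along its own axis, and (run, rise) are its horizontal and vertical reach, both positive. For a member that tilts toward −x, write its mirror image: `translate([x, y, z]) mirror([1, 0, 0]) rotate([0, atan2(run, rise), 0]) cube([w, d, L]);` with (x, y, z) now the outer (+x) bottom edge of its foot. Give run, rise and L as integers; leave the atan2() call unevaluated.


translate([328, 0, 615]) cube([104, 1051, 84]);
translate([0, 51, 0]) rotate([0, atan2(328, 615), 0]) cube([34, 36, 697]);
translate([760, 51, 0]) mirror([1, 0, 0]) rotate([0, atan2(328, 615), 0]) cube([34, 36, 697]);
translate([0, 964, 0]) rotate([0, atan2(328, 615), 0]) cube([34, 36, 697]);
translate([760, 964, 0]) mirror([1, 0, 0]) rotate([0, atan2(328, 615), 0]) cube([34, 36, 697]);


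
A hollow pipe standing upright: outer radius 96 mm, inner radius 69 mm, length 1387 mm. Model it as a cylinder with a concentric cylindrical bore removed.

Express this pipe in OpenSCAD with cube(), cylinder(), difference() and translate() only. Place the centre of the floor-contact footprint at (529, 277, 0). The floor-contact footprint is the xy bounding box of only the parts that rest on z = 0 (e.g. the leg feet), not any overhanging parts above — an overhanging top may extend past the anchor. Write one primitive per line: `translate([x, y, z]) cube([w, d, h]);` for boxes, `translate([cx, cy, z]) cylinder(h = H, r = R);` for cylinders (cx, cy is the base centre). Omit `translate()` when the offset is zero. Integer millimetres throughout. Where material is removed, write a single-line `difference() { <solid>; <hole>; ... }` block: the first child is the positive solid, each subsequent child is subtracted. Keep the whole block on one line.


difference() { translate([529, 277, 0]) cylinder(h = 1387, r = 96); translate([529, 277, 0]) cylinder(h = 1387, r = 69); }


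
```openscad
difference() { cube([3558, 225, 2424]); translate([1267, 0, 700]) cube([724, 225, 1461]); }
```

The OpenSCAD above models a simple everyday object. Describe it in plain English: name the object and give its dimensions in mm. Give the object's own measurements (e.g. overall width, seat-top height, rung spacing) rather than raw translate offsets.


A wall 3558 mm long (x), 225 mm thick (y), 2424 mm tall, with a rectangular window opening cut through it. The opening is 724 mm wide and 1461 mm tall; its sill is at z = 700 mm and its near (−x) edge is 1267 mm from the wall's −x end. The opening passes through the full wall thickness.


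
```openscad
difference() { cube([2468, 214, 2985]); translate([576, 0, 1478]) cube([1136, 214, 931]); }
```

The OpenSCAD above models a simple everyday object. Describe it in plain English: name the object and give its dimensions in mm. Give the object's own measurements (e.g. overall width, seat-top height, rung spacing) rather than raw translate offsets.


A wall 2468 mm long (x), 214 mm thick (y), 2985 mm tall, with a rectangular window opening cut through it. The opening is 1136 mm wide and 931 mm tall; its sill is at z = 1478 mm and its near (−x) edge is 576 mm from the wall's −x end. The opening passes through the full wall thickness.


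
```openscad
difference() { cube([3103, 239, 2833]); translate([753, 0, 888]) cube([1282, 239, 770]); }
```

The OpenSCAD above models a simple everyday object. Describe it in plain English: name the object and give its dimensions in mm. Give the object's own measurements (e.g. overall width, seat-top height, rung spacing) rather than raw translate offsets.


A wall 3103 mm long (x), 239 mm thick (y), 2833 mm tall, with a rectangular window opening cut through it. The opening is 1282 mm wide and 770 mm tall; its sill is at z = 888 mm and its near (−x) edge is 753 mm from the wall's −x end. The opening passes through the full wall thickness.


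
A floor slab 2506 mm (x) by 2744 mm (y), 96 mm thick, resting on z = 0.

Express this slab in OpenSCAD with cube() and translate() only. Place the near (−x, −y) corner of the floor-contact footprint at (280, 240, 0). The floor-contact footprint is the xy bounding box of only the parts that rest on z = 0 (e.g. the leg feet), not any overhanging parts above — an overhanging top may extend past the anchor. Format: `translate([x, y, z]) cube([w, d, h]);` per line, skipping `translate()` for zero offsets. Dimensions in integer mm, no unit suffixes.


translate([280, 240, 0]) cube([2506, 2744, 96]);


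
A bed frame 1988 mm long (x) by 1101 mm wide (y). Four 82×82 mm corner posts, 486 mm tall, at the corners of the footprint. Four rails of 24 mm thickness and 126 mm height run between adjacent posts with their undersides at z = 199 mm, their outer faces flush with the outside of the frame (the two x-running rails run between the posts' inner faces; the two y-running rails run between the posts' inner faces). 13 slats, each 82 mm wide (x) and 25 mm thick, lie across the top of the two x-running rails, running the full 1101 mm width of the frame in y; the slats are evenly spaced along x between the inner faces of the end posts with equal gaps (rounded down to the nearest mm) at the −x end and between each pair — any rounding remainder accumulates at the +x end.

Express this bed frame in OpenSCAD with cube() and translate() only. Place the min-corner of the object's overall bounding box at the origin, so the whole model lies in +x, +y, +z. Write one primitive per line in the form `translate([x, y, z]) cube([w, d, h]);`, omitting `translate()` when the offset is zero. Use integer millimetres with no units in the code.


cube([82, 82, 486]);
translate([0, 1019, 0]) cube([82, 82, 486]);
translate([1906, 0, 0]) cube([82, 82, 486]);
translate([1906, 1019, 0]) cube([82, 82, 486]);
translate([82, 0, 199]) cube([1824, 24, 126]);
translate([82, 1077, 199]) cube([1824, 24, 126]);
translate([0, 82, 199]) cube([24, 937, 126]);
translate([1964, 82, 199]) cube([24, 937, 126]);
translate([136, 0, 325]) cube([82, 1101, 25]);
translate([272, 0, 325]) cube([82, 1101, 25]);
translate([408, 0, 325]) cube([82, 1101, 25]);
translate([544, 0, 325]) cube([82, 1101, 25]);
translate([680, 0, 325]) cube([82, 1101, 25]);
translate([816, 0, 325]) cube([82, 1101, 25]);
translate([952, 0, 325]) cube([82, 1101, 25]);
translate([1088, 0, 325]) cube([82, 1101, 25]);
translate([1224, 0, 325]) cube([82, 1101, 25]);
translate([1360, 0, 325]) cube([82, 1101, 25]);
translate([1496, 0, 325]) cube([82, 1101, 25]);
translate([1632, 0, 325]) cube([82, 1101, 25]);
translate([1768, 0, 325]) cube([82, 1101, 25]);


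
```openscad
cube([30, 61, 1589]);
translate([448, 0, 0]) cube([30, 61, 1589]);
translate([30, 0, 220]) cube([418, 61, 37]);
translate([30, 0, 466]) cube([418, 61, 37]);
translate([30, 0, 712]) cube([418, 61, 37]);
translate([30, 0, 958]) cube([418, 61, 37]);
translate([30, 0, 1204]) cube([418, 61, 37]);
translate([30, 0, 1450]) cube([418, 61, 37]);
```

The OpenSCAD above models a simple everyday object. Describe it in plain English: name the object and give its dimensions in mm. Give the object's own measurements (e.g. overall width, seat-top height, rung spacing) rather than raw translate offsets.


A straight ladder. Two 30×61 mm vertical rails, 1589 mm tall, stand 478 mm apart (outside-to-outside) with their front faces coplanar on the −y side. 6 rungs, each 61 mm deep and 37 mm tall, span between the inner faces of the rails, front faces flush with the rails. The lowest rung's underside is at z = 220 mm and rungs are spaced 246 mm apart (underside to underside).


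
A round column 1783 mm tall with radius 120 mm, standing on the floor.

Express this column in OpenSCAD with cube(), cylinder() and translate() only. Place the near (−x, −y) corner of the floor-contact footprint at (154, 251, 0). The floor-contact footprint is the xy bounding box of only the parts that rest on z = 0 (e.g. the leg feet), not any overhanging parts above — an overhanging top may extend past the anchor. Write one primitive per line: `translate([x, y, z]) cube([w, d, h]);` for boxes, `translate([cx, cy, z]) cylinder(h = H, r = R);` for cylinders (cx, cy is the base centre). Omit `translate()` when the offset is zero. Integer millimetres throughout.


translate([274, 371, 0]) cylinder(h = 1783, r = 120);


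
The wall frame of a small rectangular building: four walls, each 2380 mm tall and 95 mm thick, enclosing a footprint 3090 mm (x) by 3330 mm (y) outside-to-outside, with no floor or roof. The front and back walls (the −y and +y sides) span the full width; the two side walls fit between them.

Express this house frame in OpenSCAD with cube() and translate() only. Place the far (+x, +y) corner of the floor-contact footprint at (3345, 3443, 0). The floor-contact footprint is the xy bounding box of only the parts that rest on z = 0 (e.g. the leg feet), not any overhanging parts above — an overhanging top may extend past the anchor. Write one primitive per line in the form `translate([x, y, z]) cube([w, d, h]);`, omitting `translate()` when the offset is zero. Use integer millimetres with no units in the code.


translate([255, 113, 0]) cube([3090, 95, 2380]);
translate([255, 3348, 0]) cube([3090, 95, 2380]);
translate([255, 208, 0]) cube([95, 3140, 2380]);
translate([3250, 208, 0]) cube([95, 3140, 2380]);


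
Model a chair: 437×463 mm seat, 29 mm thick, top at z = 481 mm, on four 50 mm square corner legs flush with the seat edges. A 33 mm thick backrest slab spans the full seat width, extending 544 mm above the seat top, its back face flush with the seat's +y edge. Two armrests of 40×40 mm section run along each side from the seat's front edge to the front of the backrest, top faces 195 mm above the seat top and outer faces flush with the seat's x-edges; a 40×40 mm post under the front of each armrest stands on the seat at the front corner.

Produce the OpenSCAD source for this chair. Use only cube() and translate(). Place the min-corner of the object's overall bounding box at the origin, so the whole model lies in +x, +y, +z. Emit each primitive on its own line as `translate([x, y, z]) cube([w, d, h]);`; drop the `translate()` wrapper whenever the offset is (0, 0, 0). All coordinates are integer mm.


translate([0, 0, 452]) cube([437, 463, 29]);
cube([50, 50, 452]);
translate([387, 0, 0]) cube([50, 50, 452]);
translate([0, 413, 0]) cube([50, 50, 452]);
translate([387, 413, 0]) cube([50, 50, 452]);
translate([0, 430, 481]) cube([437, 33, 544]);
translate([0, 0, 636]) cube([40, 430, 40]);
translate([397, 0, 636]) cube([40, 430, 40]);
translate([0, 0, 481]) cube([40, 40, 155]);
translate([397, 0, 481]) cube([40, 40, 155]);


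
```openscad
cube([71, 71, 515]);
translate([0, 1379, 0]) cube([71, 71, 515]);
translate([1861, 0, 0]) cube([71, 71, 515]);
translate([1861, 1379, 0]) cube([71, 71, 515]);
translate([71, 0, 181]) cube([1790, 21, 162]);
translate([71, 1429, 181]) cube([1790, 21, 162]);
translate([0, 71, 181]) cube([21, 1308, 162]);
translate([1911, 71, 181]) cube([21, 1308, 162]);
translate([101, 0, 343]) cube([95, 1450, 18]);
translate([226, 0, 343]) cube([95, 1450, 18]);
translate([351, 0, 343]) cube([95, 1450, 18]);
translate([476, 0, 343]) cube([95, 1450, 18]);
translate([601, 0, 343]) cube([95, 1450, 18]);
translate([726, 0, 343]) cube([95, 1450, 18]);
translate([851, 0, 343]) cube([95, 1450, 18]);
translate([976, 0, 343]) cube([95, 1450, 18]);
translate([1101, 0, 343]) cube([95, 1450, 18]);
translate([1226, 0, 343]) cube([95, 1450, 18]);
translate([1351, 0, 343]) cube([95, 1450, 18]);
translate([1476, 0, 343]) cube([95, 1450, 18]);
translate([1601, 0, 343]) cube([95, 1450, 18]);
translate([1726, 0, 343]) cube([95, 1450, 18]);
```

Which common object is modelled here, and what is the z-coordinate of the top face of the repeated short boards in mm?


A bed frame. The slat-top height is 361 mm.

Four posts, four rails, and a row of slats — a bed frame. Slats sit on the rails at z = 181 + 162 = 343; with slat thickness 18, the top is 361 mm.
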